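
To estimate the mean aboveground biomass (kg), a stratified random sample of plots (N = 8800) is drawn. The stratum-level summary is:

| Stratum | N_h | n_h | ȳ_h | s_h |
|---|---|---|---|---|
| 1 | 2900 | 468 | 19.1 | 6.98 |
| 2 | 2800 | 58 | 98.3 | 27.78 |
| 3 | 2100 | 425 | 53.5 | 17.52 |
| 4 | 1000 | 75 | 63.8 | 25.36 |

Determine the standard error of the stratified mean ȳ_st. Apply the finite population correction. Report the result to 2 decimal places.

SE(ȳ_st) ≈ 1.21

V̂(ȳ_st) = Σ W_h² (1 − n_h/N_h) s_h²/n_h, with W_h = N_h/N and N = 8800:
  stratum 1: (2900/8800)²·(1 − 468/2900)·6.98²/468 = 0.00948115
  stratum 2: (2800/8800)²·(1 − 58/2800)·27.78²/58 = 1.31916
  stratum 3: (2100/8800)²·(1 − 425/2100)·17.52²/425 = 0.0328056
  stratum 4: (1000/8800)²·(1 − 75/1000)·25.36²/75 = 0.102427
V̂(ȳ_st) = 1.46387
SE(ȳ_st) = √1.46387 = 1.20991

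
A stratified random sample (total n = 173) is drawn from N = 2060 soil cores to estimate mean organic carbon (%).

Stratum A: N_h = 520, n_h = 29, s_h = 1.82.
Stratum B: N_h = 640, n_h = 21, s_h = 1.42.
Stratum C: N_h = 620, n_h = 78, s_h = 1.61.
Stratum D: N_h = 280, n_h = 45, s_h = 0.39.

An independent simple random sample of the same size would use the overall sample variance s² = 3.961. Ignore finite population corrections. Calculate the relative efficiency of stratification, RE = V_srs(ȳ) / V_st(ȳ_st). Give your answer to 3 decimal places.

RE ≈ 1.167

V̂(ȳ_st) = Σ W_h² s_h²/n_h, with W_h = N_h/N and N = 2060:
  stratum A: (520/2060)²·1.82²/29 = 0.00727808
  stratum B: (640/2060)²·1.42²/21 = 0.00926793
  stratum C: (620/2060)²·1.61²/78 = 0.00301027
  stratum D: (280/2060)²·0.39²/45 = 6.24451e-05
V_st = 0.0196187
V_srs = s²/n = 3.961/173 = 0.022896
Relative efficiency = V_srs / V_st = 0.022896/0.0196187 = 1.1670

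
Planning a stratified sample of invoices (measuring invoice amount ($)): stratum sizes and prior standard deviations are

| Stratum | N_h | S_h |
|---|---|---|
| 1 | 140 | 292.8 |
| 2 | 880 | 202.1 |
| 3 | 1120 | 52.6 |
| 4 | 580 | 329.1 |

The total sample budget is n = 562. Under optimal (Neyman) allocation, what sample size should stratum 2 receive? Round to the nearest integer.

213

Neyman allocation: n_h = n · N_h S_h / Σ N_i S_i, with n = 562.
  stratum 1: N_h·S_h = 140·292.8 = 40992.00
  stratum 2: N_h·S_h = 880·202.1 = 177848.00
  stratum 3: N_h·S_h = 1120·52.6 = 58912.00
  stratum 4: N_h·S_h = 580·329.1 = 190878.00
Σ N_h S_h = 468630.00
n for stratum 2 = 562·177848.00/468630.00 = 213.282 → 213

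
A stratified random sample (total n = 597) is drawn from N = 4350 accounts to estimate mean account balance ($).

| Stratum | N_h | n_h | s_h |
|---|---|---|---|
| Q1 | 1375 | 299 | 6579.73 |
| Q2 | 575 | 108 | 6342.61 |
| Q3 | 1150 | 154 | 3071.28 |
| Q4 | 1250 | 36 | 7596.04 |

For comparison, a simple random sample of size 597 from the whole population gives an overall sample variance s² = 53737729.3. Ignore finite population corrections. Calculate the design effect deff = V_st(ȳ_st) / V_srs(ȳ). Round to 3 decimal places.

deff ≈ 1.751

V̂(ȳ_st) = Σ W_h² s_h²/n_h, with W_h = N_h/N and N = 4350:
  stratum Q1: (1375/4350)²·6579.73²/299 = 14466.8
  stratum Q2: (575/4350)²·6342.61²/108 = 6508.33
  stratum Q3: (1150/4350)²·3071.28²/154 = 4280.9
  stratum Q4: (1250/4350)²·7596.04²/36 = 132347
V_st = 157603
V_srs = s²/n = 53737729.3/597 = 90012.9
deff = V_st / V_srs = 157603/90012.9 = 1.7509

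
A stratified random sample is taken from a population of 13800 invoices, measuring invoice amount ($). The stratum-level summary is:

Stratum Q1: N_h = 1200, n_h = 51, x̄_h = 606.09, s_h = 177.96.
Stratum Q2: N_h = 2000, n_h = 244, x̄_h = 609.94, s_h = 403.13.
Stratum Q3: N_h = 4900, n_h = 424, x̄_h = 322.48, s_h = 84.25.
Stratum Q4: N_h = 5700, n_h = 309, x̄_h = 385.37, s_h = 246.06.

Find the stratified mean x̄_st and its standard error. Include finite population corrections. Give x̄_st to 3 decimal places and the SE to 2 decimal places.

x̄_st ≈ 414.779, SE ≈ 7.09

x̄_st = Σ W_h x̄_h = (1200·606.09 + 2000·609.94 + 4900·322.48 + 5700·385.37)/13800 = 414.77891
V̂(x̄_st) = Σ W_h² (1 − n_h/N_h) s_h²/n_h, with W_h = N_h/N and N = 13800:
  stratum Q1: (1200/13800)²·(1 − 51/1200)·177.96²/51 = 4.49591
  stratum Q2: (2000/13800)²·(1 − 244/2000)·403.13²/244 = 12.2828
  stratum Q3: (4900/13800)²·(1 − 424/4900)·84.25²/424 = 1.92798
  stratum Q4: (5700/13800)²·(1 − 309/5700)·246.06²/309 = 31.6162
V̂(x̄_st) = 50.3229
SE(x̄_st) = √50.3229 = 7.09386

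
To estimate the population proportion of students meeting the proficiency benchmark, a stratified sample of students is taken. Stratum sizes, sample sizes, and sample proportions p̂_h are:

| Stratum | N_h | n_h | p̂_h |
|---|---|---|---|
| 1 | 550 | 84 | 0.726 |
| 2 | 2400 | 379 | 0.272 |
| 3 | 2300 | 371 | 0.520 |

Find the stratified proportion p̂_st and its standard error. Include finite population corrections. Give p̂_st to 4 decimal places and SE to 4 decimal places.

N = 5250; stratum weights W_h = N_h/N.
p̂_st = Σ W_h p̂_h = (550·0.726 + 2400·0.272 + 2300·0.520)/5250 = 0.42821
V̂(p̂_st) = Σ W_h² (1 − n_h/N_h) p̂_h(1−p̂_h)/(n_h−1):
  stratum 1: (550/5250)²·(1 − 84/550)·0.726·0.274/83 = 2.22864e-05
  stratum 2: (2400/5250)²·(1 − 379/2400)·0.272·0.728/378 = 9.21865e-05
  stratum 3: (2300/5250)²·(1 − 371/2300)·0.520·0.480/370 = 0.000108589
V̂(p̂_st) = 0.000223061; SE = √V̂ = 0.0149352

p̂_st ≈ 0.4282, SE ≈ 0.0149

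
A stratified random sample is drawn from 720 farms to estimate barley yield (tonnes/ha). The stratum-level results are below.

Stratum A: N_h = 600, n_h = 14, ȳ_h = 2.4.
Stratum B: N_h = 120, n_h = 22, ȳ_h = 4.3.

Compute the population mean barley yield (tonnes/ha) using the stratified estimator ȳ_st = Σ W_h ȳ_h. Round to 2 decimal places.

N = Σ N_h = 720. Stratum weights W_h = N_h/N.
ȳ_st = (600·2.4 + 120·4.3) / 720 = 2.7167

ȳ_st ≈ 2.72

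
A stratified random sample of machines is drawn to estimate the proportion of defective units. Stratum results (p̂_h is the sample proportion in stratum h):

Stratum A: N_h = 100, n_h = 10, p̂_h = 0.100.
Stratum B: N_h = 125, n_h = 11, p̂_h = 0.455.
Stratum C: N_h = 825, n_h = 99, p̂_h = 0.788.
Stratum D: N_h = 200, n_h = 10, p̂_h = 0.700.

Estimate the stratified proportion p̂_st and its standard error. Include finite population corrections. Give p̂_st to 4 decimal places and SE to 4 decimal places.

p̂_st ≈ 0.6856, SE ≈ 0.0388

N = 1250; stratum weights W_h = N_h/N.
p̂_st = Σ W_h p̂_h = (100·0.100 + 125·0.455 + 825·0.788 + 200·0.700)/1250 = 0.68558
V̂(p̂_st) = Σ W_h² (1 − n_h/N_h) p̂_h(1−p̂_h)/(n_h−1):
  stratum A: (100/1250)²·(1 − 10/100)·0.100·0.900/9 = 5.76e-05
  stratum B: (125/1250)²·(1 − 11/125)·0.455·0.545/10 = 0.000226153
  stratum C: (825/1250)²·(1 − 99/825)·0.788·0.212/98 = 0.000653441
  stratum D: (200/1250)²·(1 − 10/200)·0.700·0.300/9 = 0.000567467
V̂(p̂_st) = 0.00150466; SE = √V̂ = 0.03879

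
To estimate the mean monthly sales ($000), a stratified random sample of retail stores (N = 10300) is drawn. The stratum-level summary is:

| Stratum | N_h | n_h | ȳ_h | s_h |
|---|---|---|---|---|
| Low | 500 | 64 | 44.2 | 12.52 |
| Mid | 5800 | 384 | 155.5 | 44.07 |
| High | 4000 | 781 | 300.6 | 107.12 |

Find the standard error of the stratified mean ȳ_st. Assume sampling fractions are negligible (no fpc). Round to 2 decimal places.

V̂(ȳ_st) = Σ W_h² s_h²/n_h, with W_h = N_h/N and N = 10300:
  stratum Low: (500/10300)²·12.52²/64 = 0.00577157
  stratum Mid: (5800/10300)²·44.07²/384 = 1.60375
  stratum High: (4000/10300)²·107.12²/781 = 2.21583
V̂(ȳ_st) = 3.82535
SE(ȳ_st) = √3.82535 = 1.95585

SE(ȳ_st) ≈ 1.96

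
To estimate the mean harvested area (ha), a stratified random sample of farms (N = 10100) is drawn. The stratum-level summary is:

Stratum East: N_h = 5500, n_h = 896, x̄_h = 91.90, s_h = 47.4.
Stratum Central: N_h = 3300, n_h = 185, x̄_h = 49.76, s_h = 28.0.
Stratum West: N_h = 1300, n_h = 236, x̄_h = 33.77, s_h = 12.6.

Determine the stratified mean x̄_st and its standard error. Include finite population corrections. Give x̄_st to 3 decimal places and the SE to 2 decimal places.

x̄_st ≈ 70.649, SE ≈ 1.03

x̄_st = Σ W_h x̄_h = (5500·91.90 + 3300·49.76 + 1300·33.77)/10100 = 70.64941
V̂(x̄_st) = Σ W_h² (1 − n_h/N_h) s_h²/n_h, with W_h = N_h/N and N = 10100:
  stratum East: (5500/10100)²·(1 − 896/5500)·47.4²/896 = 0.622449
  stratum Central: (3300/10100)²·(1 − 185/3300)·28.0²/185 = 0.427045
  stratum West: (1300/10100)²·(1 − 236/1300)·12.6²/236 = 0.00912161
V̂(x̄_st) = 1.05862
SE(x̄_st) = √1.05862 = 1.02889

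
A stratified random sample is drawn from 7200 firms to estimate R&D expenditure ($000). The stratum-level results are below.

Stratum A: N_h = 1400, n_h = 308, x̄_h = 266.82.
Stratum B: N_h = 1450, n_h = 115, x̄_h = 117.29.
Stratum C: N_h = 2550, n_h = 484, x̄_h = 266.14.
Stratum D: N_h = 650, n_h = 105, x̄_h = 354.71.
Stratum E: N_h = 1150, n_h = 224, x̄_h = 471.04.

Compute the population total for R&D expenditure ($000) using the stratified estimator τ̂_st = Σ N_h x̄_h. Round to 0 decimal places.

τ̂_st = Σ N_h x̄_h = 1400·266.82 + 1450·117.29 + 2550·266.14 + 650·354.71 + 1150·471.04 = 1994533

τ̂_st ≈ 1994533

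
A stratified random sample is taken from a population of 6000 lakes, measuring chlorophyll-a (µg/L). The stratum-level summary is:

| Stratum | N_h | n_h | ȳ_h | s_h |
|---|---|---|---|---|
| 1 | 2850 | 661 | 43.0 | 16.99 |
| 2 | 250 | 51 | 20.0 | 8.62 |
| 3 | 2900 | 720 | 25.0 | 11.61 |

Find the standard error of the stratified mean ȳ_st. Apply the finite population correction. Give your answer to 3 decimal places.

SE(ȳ_st) ≈ 0.333

V̂(ȳ_st) = Σ W_h² (1 − n_h/N_h) s_h²/n_h, with W_h = N_h/N and N = 6000:
  stratum 1: (2850/6000)²·(1 − 661/2850)·16.99²/661 = 0.0756787
  stratum 2: (250/6000)²·(1 − 51/250)·8.62²/51 = 0.00201342
  stratum 3: (2900/6000)²·(1 − 720/2900)·11.61²/720 = 0.0328764
V̂(ȳ_st) = 0.110568
SE(ȳ_st) = √0.110568 = 0.332518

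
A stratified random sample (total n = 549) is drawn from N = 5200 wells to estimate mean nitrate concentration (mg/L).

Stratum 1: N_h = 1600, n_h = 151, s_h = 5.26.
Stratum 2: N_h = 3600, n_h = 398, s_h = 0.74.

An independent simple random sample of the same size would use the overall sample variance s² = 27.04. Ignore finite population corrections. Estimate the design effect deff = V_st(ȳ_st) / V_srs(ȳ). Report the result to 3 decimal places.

V̂(ȳ_st) = Σ W_h² s_h²/n_h, with W_h = N_h/N and N = 5200:
  stratum 1: (1600/5200)²·5.26²/151 = 0.0173471
  stratum 2: (3600/5200)²·0.74²/398 = 0.000659445
V_st = 0.0180066
V_srs = s²/n = 27.04/549 = 0.0492532
deff = V_st / V_srs = 0.0180066/0.0492532 = 0.3656

deff ≈ 0.366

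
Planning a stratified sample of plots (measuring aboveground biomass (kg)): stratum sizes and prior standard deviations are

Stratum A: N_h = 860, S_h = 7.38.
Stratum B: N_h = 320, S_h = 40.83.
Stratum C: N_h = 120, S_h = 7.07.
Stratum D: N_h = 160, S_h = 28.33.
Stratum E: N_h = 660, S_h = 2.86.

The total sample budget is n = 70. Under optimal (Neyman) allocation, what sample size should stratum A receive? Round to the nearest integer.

Neyman allocation: n_h = n · N_h S_h / Σ N_i S_i, with n = 70.
  stratum A: N_h·S_h = 860·7.38 = 6346.80
  stratum B: N_h·S_h = 320·40.83 = 13065.60
  stratum C: N_h·S_h = 120·7.07 = 848.40
  stratum D: N_h·S_h = 160·28.33 = 4532.80
  stratum E: N_h·S_h = 660·2.86 = 1887.60
Σ N_h S_h = 26681.20
n for stratum A = 70·6346.80/26681.20 = 16.651 → 17

17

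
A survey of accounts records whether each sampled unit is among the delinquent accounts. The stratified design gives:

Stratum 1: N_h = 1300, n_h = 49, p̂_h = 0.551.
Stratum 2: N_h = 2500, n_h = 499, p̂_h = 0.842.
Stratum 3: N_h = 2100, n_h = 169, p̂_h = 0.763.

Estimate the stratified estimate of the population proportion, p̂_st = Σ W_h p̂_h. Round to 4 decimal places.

N = 5900; stratum weights W_h = N_h/N.
p̂_st = Σ W_h p̂_h = (1300·0.551 + 2500·0.842 + 2100·0.763)/5900 = 0.74976

p̂_st ≈ 0.7498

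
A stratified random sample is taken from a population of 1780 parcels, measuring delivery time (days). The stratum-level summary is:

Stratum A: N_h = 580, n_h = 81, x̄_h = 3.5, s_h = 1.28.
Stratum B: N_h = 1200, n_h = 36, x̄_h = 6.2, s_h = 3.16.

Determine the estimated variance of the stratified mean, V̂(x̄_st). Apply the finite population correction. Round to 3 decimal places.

V̂(x̄_st) = Σ W_h² (1 − n_h/N_h) s_h²/n_h, with W_h = N_h/N and N = 1780:
  stratum A: (580/1780)²·(1 − 81/580)·1.28²/81 = 0.00184767
  stratum B: (1200/1780)²·(1 − 36/1200)·3.16²/36 = 0.122283
V̂(x̄_st) = 0.124131

V̂(x̄_st) ≈ 0.124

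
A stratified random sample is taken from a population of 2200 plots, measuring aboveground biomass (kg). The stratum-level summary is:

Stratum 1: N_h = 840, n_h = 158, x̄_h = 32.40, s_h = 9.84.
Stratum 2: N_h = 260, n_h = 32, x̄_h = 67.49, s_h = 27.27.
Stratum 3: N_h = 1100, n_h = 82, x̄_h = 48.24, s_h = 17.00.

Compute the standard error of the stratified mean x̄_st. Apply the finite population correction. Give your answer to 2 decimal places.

SE(x̄_st) ≈ 1.08

V̂(x̄_st) = Σ W_h² (1 − n_h/N_h) s_h²/n_h, with W_h = N_h/N and N = 2200:
  stratum 1: (840/2200)²·(1 − 158/840)·9.84²/158 = 0.0725356
  stratum 2: (260/2200)²·(1 − 32/260)·27.27²/32 = 0.284632
  stratum 3: (1100/2200)²·(1 − 82/1100)·17.00²/82 = 0.815416
V̂(x̄_st) = 1.17258
SE(x̄_st) = √1.17258 = 1.08286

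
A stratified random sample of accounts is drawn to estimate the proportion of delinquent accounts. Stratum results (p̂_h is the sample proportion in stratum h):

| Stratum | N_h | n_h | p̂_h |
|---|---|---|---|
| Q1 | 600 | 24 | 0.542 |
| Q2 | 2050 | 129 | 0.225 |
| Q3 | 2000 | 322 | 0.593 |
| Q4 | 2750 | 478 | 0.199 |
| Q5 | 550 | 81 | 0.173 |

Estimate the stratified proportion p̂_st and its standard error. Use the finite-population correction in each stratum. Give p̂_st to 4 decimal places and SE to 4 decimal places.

N = 7950; stratum weights W_h = N_h/N.
p̂_st = Σ W_h p̂_h = (600·0.542 + 2050·0.225 + 2000·0.593 + 2750·0.199 + 550·0.173)/7950 = 0.32891
V̂(p̂_st) = Σ W_h² (1 − n_h/N_h) p̂_h(1−p̂_h)/(n_h−1):
  stratum Q1: (600/7950)²·(1 − 24/600)·0.542·0.458/23 = 5.90169e-05
  stratum Q2: (2050/7950)²·(1 − 129/2050)·0.225·0.775/128 = 8.48831e-05
  stratum Q3: (2000/7950)²·(1 − 322/2000)·0.593·0.407/321 = 3.99238e-05
  stratum Q4: (2750/7950)²·(1 − 478/2750)·0.199·0.801/477 = 3.3035e-05
  stratum Q5: (550/7950)²·(1 − 81/550)·0.173·0.827/80 = 7.29899e-06
V̂(p̂_st) = 0.000224158; SE = √V̂ = 0.0149719

p̂_st ≈ 0.3289, SE ≈ 0.0150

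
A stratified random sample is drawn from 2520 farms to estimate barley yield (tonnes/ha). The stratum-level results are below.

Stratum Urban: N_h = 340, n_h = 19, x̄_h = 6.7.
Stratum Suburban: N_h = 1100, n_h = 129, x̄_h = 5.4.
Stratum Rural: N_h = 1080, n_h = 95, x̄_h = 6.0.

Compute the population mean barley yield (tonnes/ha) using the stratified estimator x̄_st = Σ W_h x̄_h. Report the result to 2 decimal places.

x̄_st ≈ 5.83

N = Σ N_h = 2520. Stratum weights W_h = N_h/N.
x̄_st = (340·6.7 + 1100·5.4 + 1080·6.0) / 2520 = 5.8325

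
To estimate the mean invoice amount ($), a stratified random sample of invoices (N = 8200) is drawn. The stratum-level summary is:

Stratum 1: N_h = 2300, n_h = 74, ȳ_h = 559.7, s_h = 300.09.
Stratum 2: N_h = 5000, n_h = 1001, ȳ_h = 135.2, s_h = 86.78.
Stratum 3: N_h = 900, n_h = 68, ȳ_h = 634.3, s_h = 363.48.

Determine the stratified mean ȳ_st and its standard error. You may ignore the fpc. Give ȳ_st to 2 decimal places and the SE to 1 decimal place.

ȳ_st ≈ 309.05, SE ≈ 11.0

ȳ_st = Σ W_h ȳ_h = (2300·559.7 + 5000·135.2 + 900·634.3)/8200 = 309.04634
V̂(ȳ_st) = Σ W_h² s_h²/n_h, with W_h = N_h/N and N = 8200:
  stratum 1: (2300/8200)²·300.09²/74 = 95.7413
  stratum 2: (5000/8200)²·86.78²/1001 = 2.79716
  stratum 3: (900/8200)²·363.48²/68 = 23.405
V̂(ȳ_st) = 121.943
SE(ȳ_st) = √121.943 = 11.0428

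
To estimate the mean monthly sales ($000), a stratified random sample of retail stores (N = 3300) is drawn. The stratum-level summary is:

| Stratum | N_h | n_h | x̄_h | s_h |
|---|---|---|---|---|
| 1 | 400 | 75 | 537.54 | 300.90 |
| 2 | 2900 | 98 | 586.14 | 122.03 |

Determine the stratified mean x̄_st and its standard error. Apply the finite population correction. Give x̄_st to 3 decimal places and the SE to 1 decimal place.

x̄_st = Σ W_h x̄_h = (400·537.54 + 2900·586.14)/3300 = 580.24909
V̂(x̄_st) = Σ W_h² (1 − n_h/N_h) s_h²/n_h, with W_h = N_h/N and N = 3300:
  stratum 1: (400/3300)²·(1 − 75/400)·300.90²/75 = 14.4111
  stratum 2: (2900/3300)²·(1 − 98/2900)·122.03²/98 = 113.382
V̂(x̄_st) = 127.793
SE(x̄_st) = √127.793 = 11.3046

x̄_st ≈ 580.249, SE ≈ 11.3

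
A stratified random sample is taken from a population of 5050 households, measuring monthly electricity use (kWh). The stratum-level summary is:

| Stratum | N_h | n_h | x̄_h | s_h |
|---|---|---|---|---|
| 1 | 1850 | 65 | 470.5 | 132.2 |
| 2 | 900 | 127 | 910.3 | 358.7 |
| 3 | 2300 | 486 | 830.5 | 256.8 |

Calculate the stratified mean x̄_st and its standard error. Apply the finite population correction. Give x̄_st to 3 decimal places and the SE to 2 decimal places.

x̄_st = Σ W_h x̄_h = (1850·470.5 + 900·910.3 + 2300·830.5)/5050 = 712.84059
V̂(x̄_st) = Σ W_h² (1 − n_h/N_h) s_h²/n_h, with W_h = N_h/N and N = 5050:
  stratum 1: (1850/5050)²·(1 − 65/1850)·132.2²/65 = 34.8158
  stratum 2: (900/5050)²·(1 − 127/900)·358.7²/127 = 27.6375
  stratum 3: (2300/5050)²·(1 − 486/2300)·256.8²/486 = 22.1991
V̂(x̄_st) = 84.6524
SE(x̄_st) = √84.6524 = 9.20068

x̄_st ≈ 712.841, SE ≈ 9.20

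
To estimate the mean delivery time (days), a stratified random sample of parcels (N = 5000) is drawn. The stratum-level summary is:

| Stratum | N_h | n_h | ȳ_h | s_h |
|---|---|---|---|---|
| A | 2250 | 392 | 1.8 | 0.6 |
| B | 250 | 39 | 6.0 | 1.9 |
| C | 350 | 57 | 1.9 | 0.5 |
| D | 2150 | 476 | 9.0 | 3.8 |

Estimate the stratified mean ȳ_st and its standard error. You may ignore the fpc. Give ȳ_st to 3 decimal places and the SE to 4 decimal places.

ȳ_st ≈ 5.113, SE ≈ 0.0778

ȳ_st = Σ W_h ȳ_h = (2250·1.8 + 250·6.0 + 350·1.9 + 2150·9.0)/5000 = 5.11300
V̂(ȳ_st) = Σ W_h² s_h²/n_h, with W_h = N_h/N and N = 5000:
  stratum A: (2250/5000)²·0.6²/392 = 0.000185969
  stratum B: (250/5000)²·1.9²/39 = 0.00023141
  stratum C: (350/5000)²·0.5²/57 = 2.14912e-05
  stratum D: (2150/5000)²·3.8²/476 = 0.00560915
V̂(ȳ_st) = 0.00604802
SE(ȳ_st) = √0.00604802 = 0.077769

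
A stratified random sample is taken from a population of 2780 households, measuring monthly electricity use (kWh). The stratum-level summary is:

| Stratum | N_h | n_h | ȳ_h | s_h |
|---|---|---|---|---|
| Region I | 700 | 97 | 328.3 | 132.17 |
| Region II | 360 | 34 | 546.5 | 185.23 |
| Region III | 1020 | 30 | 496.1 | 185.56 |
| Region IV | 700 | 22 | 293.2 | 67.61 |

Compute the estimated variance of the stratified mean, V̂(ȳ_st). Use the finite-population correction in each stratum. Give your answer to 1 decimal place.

V̂(ȳ_st) ≈ 187.9

V̂(ȳ_st) = Σ W_h² (1 − n_h/N_h) s_h²/n_h, with W_h = N_h/N and N = 2780:
  stratum Region I: (700/2780)²·(1 − 97/700)·132.17²/97 = 9.83603
  stratum Region II: (360/2780)²·(1 − 34/360)·185.23²/34 = 15.3241
  stratum Region III: (1020/2780)²·(1 − 30/1020)·185.56²/30 = 149.966
  stratum Region IV: (700/2780)²·(1 − 22/700)·67.61²/22 = 12.7596
V̂(ȳ_st) = 187.886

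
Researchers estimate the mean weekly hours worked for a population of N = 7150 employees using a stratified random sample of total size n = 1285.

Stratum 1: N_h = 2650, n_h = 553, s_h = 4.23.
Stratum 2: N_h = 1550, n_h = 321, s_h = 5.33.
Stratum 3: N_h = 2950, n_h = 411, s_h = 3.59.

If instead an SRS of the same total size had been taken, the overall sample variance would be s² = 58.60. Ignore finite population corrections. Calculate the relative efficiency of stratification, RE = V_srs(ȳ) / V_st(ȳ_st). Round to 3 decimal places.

RE ≈ 3.271

V̂(ȳ_st) = Σ W_h² s_h²/n_h, with W_h = N_h/N and N = 7150:
  stratum 1: (2650/7150)²·4.23²/553 = 0.00444463
  stratum 2: (1550/7150)²·5.33²/321 = 0.00415911
  stratum 3: (2950/7150)²·3.59²/411 = 0.00533801
V_st = 0.0139417
V_srs = s²/n = 58.60/1285 = 0.0456031
Relative efficiency = V_srs / V_st = 0.0456031/0.0139417 = 3.2710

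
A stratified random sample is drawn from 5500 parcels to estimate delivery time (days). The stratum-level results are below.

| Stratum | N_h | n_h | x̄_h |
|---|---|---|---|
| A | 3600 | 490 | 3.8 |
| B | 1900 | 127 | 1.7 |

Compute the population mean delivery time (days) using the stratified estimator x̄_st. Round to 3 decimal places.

N = Σ N_h = 5500. Stratum weights W_h = N_h/N.
x̄_st = (3600·3.8 + 1900·1.7) / 5500 = 3.07455

x̄_st ≈ 3.075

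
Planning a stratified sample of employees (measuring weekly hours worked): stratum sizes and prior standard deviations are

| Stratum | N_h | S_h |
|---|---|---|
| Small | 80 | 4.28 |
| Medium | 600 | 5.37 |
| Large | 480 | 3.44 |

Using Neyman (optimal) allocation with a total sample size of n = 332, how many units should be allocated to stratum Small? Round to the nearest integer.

Neyman allocation: n_h = n · N_h S_h / Σ N_i S_i, with n = 332.
  stratum Small: N_h·S_h = 80·4.28 = 342.40
  stratum Medium: N_h·S_h = 600·5.37 = 3222.00
  stratum Large: N_h·S_h = 480·3.44 = 1651.20
Σ N_h S_h = 5215.60
n for stratum Small = 332·342.40/5215.60 = 21.796 → 22

22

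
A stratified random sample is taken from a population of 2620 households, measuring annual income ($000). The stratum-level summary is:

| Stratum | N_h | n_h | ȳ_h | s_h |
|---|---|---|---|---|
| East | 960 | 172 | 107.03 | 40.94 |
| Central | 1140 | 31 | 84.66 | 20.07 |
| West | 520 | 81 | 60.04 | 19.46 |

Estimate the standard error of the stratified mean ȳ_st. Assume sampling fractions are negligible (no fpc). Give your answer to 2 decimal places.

SE(ȳ_st) ≈ 1.99

V̂(ȳ_st) = Σ W_h² s_h²/n_h, with W_h = N_h/N and N = 2620:
  stratum East: (960/2620)²·40.94²/172 = 1.3083
  stratum Central: (1140/2620)²·20.07²/31 = 2.46003
  stratum West: (520/2620)²·19.46²/81 = 0.184164
V̂(ȳ_st) = 3.95249
SE(ȳ_st) = √3.95249 = 1.98809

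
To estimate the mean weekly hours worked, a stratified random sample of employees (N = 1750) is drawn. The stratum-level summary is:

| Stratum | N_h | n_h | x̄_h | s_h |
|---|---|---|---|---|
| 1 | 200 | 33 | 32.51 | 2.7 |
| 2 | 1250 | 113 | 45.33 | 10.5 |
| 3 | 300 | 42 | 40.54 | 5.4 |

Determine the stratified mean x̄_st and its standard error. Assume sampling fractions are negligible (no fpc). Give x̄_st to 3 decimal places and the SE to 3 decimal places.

x̄_st ≈ 43.044, SE ≈ 0.722

x̄_st = Σ W_h x̄_h = (200·32.51 + 1250·45.33 + 300·40.54)/1750 = 43.04371
V̂(x̄_st) = Σ W_h² s_h²/n_h, with W_h = N_h/N and N = 1750:
  stratum 1: (200/1750)²·2.7²/33 = 0.00288534
  stratum 2: (1250/1750)²·10.5²/113 = 0.497788
  stratum 3: (300/1750)²·5.4²/42 = 0.0204035
V̂(x̄_st) = 0.521076
SE(x̄_st) = √0.521076 = 0.721856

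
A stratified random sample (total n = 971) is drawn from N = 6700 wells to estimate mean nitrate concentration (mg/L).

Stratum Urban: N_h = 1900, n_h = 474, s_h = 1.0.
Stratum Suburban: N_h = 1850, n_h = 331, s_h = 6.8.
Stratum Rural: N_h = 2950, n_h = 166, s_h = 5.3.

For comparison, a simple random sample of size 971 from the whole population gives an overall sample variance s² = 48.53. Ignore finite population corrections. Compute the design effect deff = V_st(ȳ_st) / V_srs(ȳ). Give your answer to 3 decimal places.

V̂(ȳ_st) = Σ W_h² s_h²/n_h, with W_h = N_h/N and N = 6700:
  stratum Urban: (1900/6700)²·1.0²/474 = 0.00016966
  stratum Suburban: (1850/6700)²·6.8²/331 = 0.0106508
  stratum Rural: (2950/6700)²·5.3²/166 = 0.0328049
V_st = 0.0436253
V_srs = s²/n = 48.53/971 = 0.0499794
deff = V_st / V_srs = 0.0436253/0.0499794 = 0.8729

deff ≈ 0.873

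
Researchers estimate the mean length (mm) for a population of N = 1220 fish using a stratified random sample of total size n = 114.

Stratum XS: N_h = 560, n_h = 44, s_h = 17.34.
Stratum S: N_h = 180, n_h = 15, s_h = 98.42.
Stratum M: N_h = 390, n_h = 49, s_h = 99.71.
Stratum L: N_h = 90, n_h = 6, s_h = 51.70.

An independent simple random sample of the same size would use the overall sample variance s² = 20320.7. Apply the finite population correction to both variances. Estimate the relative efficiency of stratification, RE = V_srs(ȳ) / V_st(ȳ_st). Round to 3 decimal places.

RE ≈ 4.670

V̂(ȳ_st) = Σ W_h² (1 − n_h/N_h) s_h²/n_h, with W_h = N_h/N and N = 1220:
  stratum XS: (560/1220)²·(1 − 44/560)·17.34²/44 = 1.32667
  stratum S: (180/1220)²·(1 − 15/180)·98.42²/15 = 12.8858
  stratum M: (390/1220)²·(1 − 49/390)·99.71²/49 = 18.1293
  stratum L: (90/1220)²·(1 − 6/90)·51.70²/6 = 2.26273
V_st = 34.6045
V_srs = (1 − 114/1220)·20320.7/114 = 161.595
Relative efficiency = V_srs / V_st = 161.595/34.6045 = 4.6698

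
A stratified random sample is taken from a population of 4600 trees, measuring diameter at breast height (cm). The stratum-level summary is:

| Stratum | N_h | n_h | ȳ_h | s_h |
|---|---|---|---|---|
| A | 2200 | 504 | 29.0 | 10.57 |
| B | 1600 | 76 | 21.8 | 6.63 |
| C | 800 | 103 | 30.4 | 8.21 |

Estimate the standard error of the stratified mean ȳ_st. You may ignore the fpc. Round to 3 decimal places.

SE(ȳ_st) ≈ 0.375

V̂(ȳ_st) = Σ W_h² s_h²/n_h, with W_h = N_h/N and N = 4600:
  stratum A: (2200/4600)²·10.57²/504 = 0.0507048
  stratum B: (1600/4600)²·6.63²/76 = 0.0699742
  stratum C: (800/4600)²·8.21²/103 = 0.0197931
V̂(ȳ_st) = 0.140472
SE(ȳ_st) = √0.140472 = 0.374796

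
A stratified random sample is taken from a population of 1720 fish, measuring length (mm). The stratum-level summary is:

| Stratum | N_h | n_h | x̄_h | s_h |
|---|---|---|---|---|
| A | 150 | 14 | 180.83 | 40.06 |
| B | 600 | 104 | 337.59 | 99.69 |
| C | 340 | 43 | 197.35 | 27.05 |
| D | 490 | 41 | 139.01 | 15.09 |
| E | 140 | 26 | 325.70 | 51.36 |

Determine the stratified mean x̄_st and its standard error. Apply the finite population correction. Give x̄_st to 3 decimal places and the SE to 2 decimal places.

x̄_st = Σ W_h x̄_h = (150·180.83 + 600·337.59 + 340·197.35 + 490·139.01 + 140·325.70)/1720 = 238.65721
V̂(x̄_st) = Σ W_h² (1 − n_h/N_h) s_h²/n_h, with W_h = N_h/N and N = 1720:
  stratum A: (150/1720)²·(1 − 14/150)·40.06²/14 = 0.790437
  stratum B: (600/1720)²·(1 − 104/600)·99.69²/104 = 9.61271
  stratum C: (340/1720)²·(1 − 43/340)·27.05²/43 = 0.580824
  stratum D: (490/1720)²·(1 − 41/490)·15.09²/41 = 0.413029
  stratum E: (140/1720)²·(1 − 26/140)·51.36²/26 = 0.547334
V̂(x̄_st) = 11.9443
SE(x̄_st) = √11.9443 = 3.45606

x̄_st ≈ 238.657, SE ≈ 3.46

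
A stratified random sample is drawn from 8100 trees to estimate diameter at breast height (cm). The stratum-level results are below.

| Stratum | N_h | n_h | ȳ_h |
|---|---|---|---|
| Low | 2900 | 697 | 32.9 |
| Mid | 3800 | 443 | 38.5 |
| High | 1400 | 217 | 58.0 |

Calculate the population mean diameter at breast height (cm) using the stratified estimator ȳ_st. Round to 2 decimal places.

N = Σ N_h = 8100. Stratum weights W_h = N_h/N.
ȳ_st = (2900·32.9 + 3800·38.5 + 1400·58.0) / 8100 = 39.8654

ȳ_st ≈ 39.87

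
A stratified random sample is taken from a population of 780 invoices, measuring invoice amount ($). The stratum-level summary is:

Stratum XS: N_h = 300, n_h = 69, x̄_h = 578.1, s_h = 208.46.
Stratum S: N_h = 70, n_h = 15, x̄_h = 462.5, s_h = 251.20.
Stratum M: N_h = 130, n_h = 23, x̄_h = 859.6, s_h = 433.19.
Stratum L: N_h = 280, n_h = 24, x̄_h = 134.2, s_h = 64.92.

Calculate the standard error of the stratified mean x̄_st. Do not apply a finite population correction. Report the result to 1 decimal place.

V̂(x̄_st) = Σ W_h² s_h²/n_h, with W_h = N_h/N and N = 780:
  stratum XS: (300/780)²·208.46²/69 = 93.1643
  stratum S: (70/780)²·251.20²/15 = 33.8809
  stratum M: (130/780)²·433.19²/23 = 226.635
  stratum L: (280/780)²·64.92²/24 = 22.6294
V̂(x̄_st) = 376.309
SE(x̄_st) = √376.309 = 19.3987

SE(x̄_st) ≈ 19.4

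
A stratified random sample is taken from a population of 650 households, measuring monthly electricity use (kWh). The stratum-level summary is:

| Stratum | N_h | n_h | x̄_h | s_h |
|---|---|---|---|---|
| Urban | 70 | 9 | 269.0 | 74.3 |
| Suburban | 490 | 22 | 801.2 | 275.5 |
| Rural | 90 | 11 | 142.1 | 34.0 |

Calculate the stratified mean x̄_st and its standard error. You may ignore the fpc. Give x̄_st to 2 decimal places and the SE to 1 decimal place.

x̄_st = Σ W_h x̄_h = (70·269.0 + 490·801.2 + 90·142.1)/650 = 652.62615
V̂(x̄_st) = Σ W_h² s_h²/n_h, with W_h = N_h/N and N = 650:
  stratum Urban: (70/650)²·74.3²/9 = 7.11385
  stratum Suburban: (490/650)²·275.5²/22 = 1960.59
  stratum Rural: (90/650)²·34.0²/11 = 2.01476
V̂(x̄_st) = 1969.71
SE(x̄_st) = √1969.71 = 44.3815

x̄_st ≈ 652.63, SE ≈ 44.4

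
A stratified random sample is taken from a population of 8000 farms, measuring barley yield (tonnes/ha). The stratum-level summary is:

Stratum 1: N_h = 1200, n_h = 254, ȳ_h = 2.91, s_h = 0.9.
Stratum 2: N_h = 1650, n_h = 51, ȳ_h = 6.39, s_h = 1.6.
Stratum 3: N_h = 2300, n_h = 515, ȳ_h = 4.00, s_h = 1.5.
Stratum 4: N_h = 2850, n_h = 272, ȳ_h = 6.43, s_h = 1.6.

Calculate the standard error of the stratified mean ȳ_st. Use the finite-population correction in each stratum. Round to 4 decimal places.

V̂(ȳ_st) = Σ W_h² (1 − n_h/N_h) s_h²/n_h, with W_h = N_h/N and N = 8000:
  stratum 1: (1200/8000)²·(1 − 254/1200)·0.9²/254 = 5.65645e-05
  stratum 2: (1650/8000)²·(1 − 51/1650)·1.6²/51 = 0.00206929
  stratum 3: (2300/8000)²·(1 − 515/2300)·1.5²/515 = 0.00028026
  stratum 4: (2850/8000)²·(1 − 272/2850)·1.6²/272 = 0.00108049
V̂(ȳ_st) = 0.0034866
SE(ȳ_st) = √0.0034866 = 0.0590475

SE(ȳ_st) ≈ 0.0590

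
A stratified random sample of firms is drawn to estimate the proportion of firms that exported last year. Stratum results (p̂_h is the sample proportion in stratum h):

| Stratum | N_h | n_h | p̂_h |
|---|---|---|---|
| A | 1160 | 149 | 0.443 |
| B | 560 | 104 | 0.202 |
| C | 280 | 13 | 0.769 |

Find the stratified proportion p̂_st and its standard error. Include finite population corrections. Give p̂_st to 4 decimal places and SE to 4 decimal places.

N = 2000; stratum weights W_h = N_h/N.
p̂_st = Σ W_h p̂_h = (1160·0.443 + 560·0.202 + 280·0.769)/2000 = 0.42116
V̂(p̂_st) = Σ W_h² (1 − n_h/N_h) p̂_h(1−p̂_h)/(n_h−1):
  stratum A: (1160/2000)²·(1 − 149/1160)·0.443·0.557/148 = 0.000488817
  stratum B: (560/2000)²·(1 − 104/560)·0.202·0.798/103 = 9.99102e-05
  stratum C: (280/2000)²·(1 − 13/280)·0.769·0.231/12 = 0.000276673
V̂(p̂_st) = 0.0008654; SE = √V̂ = 0.0294177

p̂_st ≈ 0.4212, SE ≈ 0.0294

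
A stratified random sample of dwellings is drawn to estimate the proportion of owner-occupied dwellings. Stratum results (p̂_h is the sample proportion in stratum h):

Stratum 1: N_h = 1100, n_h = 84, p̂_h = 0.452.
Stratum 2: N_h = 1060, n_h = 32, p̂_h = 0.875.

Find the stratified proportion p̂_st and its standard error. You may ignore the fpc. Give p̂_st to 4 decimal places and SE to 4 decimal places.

N = 2160; stratum weights W_h = N_h/N.
p̂_st = Σ W_h p̂_h = (1100·0.452 + 1060·0.875)/2160 = 0.65958
V̂(p̂_st) = Σ W_h² p̂_h(1−p̂_h)/(n_h−1):
  stratum 1: (1100/2160)²·0.452·0.548/83 = 0.00077396
  stratum 2: (1060/2160)²·0.875·0.125/31 = 0.00084969
V̂(p̂_st) = 0.00162365; SE = √V̂ = 0.0402945

p̂_st ≈ 0.6596, SE ≈ 0.0403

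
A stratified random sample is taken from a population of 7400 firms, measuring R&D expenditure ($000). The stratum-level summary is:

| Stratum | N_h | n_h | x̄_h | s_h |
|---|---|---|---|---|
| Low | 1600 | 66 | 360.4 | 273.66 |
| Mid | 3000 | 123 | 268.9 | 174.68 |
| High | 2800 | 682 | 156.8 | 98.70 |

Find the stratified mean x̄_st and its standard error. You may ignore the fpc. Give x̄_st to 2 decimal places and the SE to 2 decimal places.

x̄_st ≈ 246.27, SE ≈ 9.79

x̄_st = Σ W_h x̄_h = (1600·360.4 + 3000·268.9 + 2800·156.8)/7400 = 246.26757
V̂(x̄_st) = Σ W_h² s_h²/n_h, with W_h = N_h/N and N = 7400:
  stratum Low: (1600/7400)²·273.66²/66 = 53.0463
  stratum Mid: (3000/7400)²·174.68²/123 = 40.7718
  stratum High: (2800/7400)²·98.70²/682 = 2.04504
V̂(x̄_st) = 95.8632
SE(x̄_st) = √95.8632 = 9.79098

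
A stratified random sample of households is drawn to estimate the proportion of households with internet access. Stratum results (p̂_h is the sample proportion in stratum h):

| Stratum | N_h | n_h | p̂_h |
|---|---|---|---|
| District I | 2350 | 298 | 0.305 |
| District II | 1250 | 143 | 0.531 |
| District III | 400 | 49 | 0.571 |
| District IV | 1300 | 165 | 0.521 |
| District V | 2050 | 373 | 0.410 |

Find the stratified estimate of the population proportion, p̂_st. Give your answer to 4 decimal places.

N = 7350; stratum weights W_h = N_h/N.
p̂_st = Σ W_h p̂_h = (2350·0.305 + 1250·0.531 + 400·0.571 + 1300·0.521 + 2050·0.410)/7350 = 0.42540

p̂_st ≈ 0.4254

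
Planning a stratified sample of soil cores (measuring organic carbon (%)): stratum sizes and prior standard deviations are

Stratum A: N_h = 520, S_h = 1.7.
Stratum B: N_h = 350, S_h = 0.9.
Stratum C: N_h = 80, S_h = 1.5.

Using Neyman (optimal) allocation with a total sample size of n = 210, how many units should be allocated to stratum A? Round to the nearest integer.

Neyman allocation: n_h = n · N_h S_h / Σ N_i S_i, with n = 210.
  stratum A: N_h·S_h = 520·1.7 = 884.00
  stratum B: N_h·S_h = 350·0.9 = 315.00
  stratum C: N_h·S_h = 80·1.5 = 120.00
Σ N_h S_h = 1319.00
n for stratum A = 210·884.00/1319.00 = 140.743 → 141

141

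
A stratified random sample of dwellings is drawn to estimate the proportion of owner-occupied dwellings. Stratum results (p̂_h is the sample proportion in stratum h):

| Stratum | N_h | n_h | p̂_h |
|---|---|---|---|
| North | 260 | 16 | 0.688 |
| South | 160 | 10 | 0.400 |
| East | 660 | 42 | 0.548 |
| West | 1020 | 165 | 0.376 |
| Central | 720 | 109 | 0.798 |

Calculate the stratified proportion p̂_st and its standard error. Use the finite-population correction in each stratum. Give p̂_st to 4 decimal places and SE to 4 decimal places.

N = 2820; stratum weights W_h = N_h/N.
p̂_st = Σ W_h p̂_h = (260·0.688 + 160·0.400 + 660·0.548 + 1020·0.376 + 720·0.798)/2820 = 0.55413
V̂(p̂_st) = Σ W_h² (1 − n_h/N_h) p̂_h(1−p̂_h)/(n_h−1):
  stratum North: (260/2820)²·(1 − 16/260)·0.688·0.312/15 = 0.000114161
  stratum South: (160/2820)²·(1 − 10/160)·0.400·0.600/9 = 8.04788e-05
  stratum East: (660/2820)²·(1 − 42/660)·0.548·0.452/41 = 0.000309863
  stratum West: (1020/2820)²·(1 − 165/1020)·0.376·0.624/164 = 0.000156891
  stratum Central: (720/2820)²·(1 − 109/720)·0.798·0.202/108 = 8.25669e-05
V̂(p̂_st) = 0.00074396; SE = √V̂ = 0.0272756

p̂_st ≈ 0.5541, SE ≈ 0.0273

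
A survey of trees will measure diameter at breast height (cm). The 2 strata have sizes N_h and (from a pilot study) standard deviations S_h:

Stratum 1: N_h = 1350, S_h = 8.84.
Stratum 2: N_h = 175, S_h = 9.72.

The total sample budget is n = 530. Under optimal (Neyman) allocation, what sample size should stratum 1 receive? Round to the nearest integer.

Neyman allocation: n_h = n · N_h S_h / Σ N_i S_i, with n = 530.
  stratum 1: N_h·S_h = 1350·8.84 = 11934.00
  stratum 2: N_h·S_h = 175·9.72 = 1701.00
Σ N_h S_h = 13635.00
n for stratum 1 = 530·11934.00/13635.00 = 463.881 → 464

464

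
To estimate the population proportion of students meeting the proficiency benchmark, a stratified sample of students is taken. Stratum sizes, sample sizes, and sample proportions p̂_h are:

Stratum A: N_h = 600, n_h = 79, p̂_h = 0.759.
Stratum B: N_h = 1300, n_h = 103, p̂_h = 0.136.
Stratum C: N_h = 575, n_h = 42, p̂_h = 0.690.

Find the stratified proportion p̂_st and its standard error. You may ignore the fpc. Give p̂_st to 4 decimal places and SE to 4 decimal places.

N = 2475; stratum weights W_h = N_h/N.
p̂_st = Σ W_h p̂_h = (600·0.759 + 1300·0.136 + 575·0.690)/2475 = 0.41574
V̂(p̂_st) = Σ W_h² p̂_h(1−p̂_h)/(n_h−1):
  stratum A: (600/2475)²·0.759·0.241/78 = 0.000137821
  stratum B: (1300/2475)²·0.136·0.864/102 = 0.000317826
  stratum C: (575/2475)²·0.690·0.310/41 = 0.000281587
V̂(p̂_st) = 0.000737234; SE = √V̂ = 0.027152

p̂_st ≈ 0.4157, SE ≈ 0.0272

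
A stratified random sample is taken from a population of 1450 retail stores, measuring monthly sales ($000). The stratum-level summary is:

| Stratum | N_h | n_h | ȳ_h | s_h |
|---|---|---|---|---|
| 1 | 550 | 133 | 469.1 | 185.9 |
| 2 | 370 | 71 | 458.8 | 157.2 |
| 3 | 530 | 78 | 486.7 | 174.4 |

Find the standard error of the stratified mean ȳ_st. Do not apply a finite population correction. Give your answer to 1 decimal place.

SE(ȳ_st) ≈ 10.6

V̂(ȳ_st) = Σ W_h² s_h²/n_h, with W_h = N_h/N and N = 1450:
  stratum 1: (550/1450)²·185.9²/133 = 37.3849
  stratum 2: (370/1450)²·157.2²/71 = 22.6628
  stratum 3: (530/1450)²·174.4²/78 = 52.0972
V̂(ȳ_st) = 112.145
SE(ȳ_st) = √112.145 = 10.5898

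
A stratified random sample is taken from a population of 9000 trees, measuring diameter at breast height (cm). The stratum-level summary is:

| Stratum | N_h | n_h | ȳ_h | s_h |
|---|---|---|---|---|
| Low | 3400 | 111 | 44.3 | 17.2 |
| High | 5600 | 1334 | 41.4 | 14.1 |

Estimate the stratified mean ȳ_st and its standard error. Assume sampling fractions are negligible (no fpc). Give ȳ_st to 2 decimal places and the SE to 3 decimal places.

ȳ_st ≈ 42.50, SE ≈ 0.662

ȳ_st = Σ W_h ȳ_h = (3400·44.3 + 5600·41.4)/9000 = 42.49556
V̂(ȳ_st) = Σ W_h² s_h²/n_h, with W_h = N_h/N and N = 9000:
  stratum Low: (3400/9000)²·17.2²/111 = 0.38037
  stratum High: (5600/9000)²·14.1²/1334 = 0.0576997
V̂(ȳ_st) = 0.43807
SE(ȳ_st) = √0.43807 = 0.661869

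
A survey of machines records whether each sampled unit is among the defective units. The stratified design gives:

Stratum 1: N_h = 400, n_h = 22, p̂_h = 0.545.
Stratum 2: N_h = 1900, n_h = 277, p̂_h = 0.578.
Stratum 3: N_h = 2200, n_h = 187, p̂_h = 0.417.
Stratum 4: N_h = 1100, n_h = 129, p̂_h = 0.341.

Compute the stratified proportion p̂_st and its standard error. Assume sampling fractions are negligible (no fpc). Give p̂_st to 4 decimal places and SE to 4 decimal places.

p̂_st ≈ 0.4658, SE ≈ 0.0208

N = 5600; stratum weights W_h = N_h/N.
p̂_st = Σ W_h p̂_h = (400·0.545 + 1900·0.578 + 2200·0.417 + 1100·0.341)/5600 = 0.46584
V̂(p̂_st) = Σ W_h² p̂_h(1−p̂_h)/(n_h−1):
  stratum 1: (400/5600)²·0.545·0.455/21 = 6.02466e-05
  stratum 2: (1900/5600)²·0.578·0.422/276 = 0.000101733
  stratum 3: (2200/5600)²·0.417·0.583/186 = 0.000201726
  stratum 4: (1100/5600)²·0.341·0.659/128 = 6.77391e-05
V̂(p̂_st) = 0.000431444; SE = √V̂ = 0.0207712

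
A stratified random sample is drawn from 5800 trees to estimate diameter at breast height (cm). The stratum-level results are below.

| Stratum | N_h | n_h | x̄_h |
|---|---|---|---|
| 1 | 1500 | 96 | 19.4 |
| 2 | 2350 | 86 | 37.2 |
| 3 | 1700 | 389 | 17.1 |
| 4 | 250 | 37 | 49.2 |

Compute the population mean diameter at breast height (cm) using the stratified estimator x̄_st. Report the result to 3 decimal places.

N = Σ N_h = 5800. Stratum weights W_h = N_h/N.
x̄_st = (1500·19.4 + 2350·37.2 + 1700·17.1 + 250·49.2) / 5800 = 27.22241

x̄_st ≈ 27.222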